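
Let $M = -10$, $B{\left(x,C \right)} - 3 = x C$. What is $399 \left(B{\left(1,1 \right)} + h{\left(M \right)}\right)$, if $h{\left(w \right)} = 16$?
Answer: $7980$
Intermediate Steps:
$B{\left(x,C \right)} = 3 + C x$ ($B{\left(x,C \right)} = 3 + x C = 3 + C x$)
$399 \left(B{\left(1,1 \right)} + h{\left(M \right)}\right) = 399 \left(\left(3 + 1 \cdot 1\right) + 16\right) = 399 \left(\left(3 + 1\right) + 16\right) = 399 \left(4 + 16\right) = 399 \cdot 20 = 7980$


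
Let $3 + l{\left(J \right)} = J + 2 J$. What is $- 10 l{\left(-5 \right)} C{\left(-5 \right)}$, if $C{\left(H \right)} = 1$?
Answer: $180$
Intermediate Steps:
$l{\left(J \right)} = -3 + 3 J$ ($l{\left(J \right)} = -3 + \left(J + 2 J\right) = -3 + 3 J$)
$- 10 l{\left(-5 \right)} C{\left(-5 \right)} = - 10 \left(-3 + 3 \left(-5\right)\right) 1 = - 10 \left(-3 - 15\right) 1 = \left(-10\right) \left(-18\right) 1 = 180 \cdot 1 = 180$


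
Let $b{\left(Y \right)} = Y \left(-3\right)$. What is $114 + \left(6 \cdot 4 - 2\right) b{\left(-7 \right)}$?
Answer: $576$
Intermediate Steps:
$b{\left(Y \right)} = - 3 Y$
$114 + \left(6 \cdot 4 - 2\right) b{\left(-7 \right)} = 114 + \left(6 \cdot 4 - 2\right) \left(\left(-3\right) \left(-7\right)\right) = 114 + \left(24 - 2\right) 21 = 114 + 22 \cdot 21 = 114 + 462 = 576$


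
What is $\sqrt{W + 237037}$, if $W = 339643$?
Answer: $2 \sqrt{144170} \approx 759.39$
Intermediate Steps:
$\sqrt{W + 237037} = \sqrt{339643 + 237037} = \sqrt{576680} = 2 \sqrt{144170}$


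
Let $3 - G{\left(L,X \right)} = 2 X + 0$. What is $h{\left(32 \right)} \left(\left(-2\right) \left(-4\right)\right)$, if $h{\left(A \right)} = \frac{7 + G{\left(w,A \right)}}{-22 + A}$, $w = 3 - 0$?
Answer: $- \frac{216}{5} \approx -43.2$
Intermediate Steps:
$w = 3$ ($w = 3 + 0 = 3$)
$G{\left(L,X \right)} = 3 - 2 X$ ($G{\left(L,X \right)} = 3 - \left(2 X + 0\right) = 3 - 2 X$)
$h{\left(A \right)} = \frac{10 - 2 A}{-22 + A}$ ($h{\left(A \right)} = \frac{7 - \left(-3 + 2 A\right)}{-22 + A} = \frac{10 - 2 A}{-22 + A}$)
$h{\left(32 \right)} \left(\left(-2\right) \left(-4\right)\right) = \frac{2 \left(5 - 32\right)}{-22 + 32} \left(\left(-2\right) \left(-4\right)\right) = \frac{2 \left(5 - 32\right)}{10} \cdot 8 = 2 \cdot \frac{1}{10} \left(-27\right) 8 = \left(- \frac{27}{5}\right) 8 = - \frac{216}{5}$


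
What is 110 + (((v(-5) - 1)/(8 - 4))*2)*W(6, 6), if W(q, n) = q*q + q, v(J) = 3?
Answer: 152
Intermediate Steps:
W(q, n) = q + q**2 (W(q, n) = q**2 + q = q + q**2)
110 + (((v(-5) - 1)/(8 - 4))*2)*W(6, 6) = 110 + (((3 - 1)/(8 - 4))*2)*(6*(1 + 6)) = 110 + ((2/4)*2)*(6*7) = 110 + ((2*(1/4))*2)*42 = 110 + ((1/2)*2)*42 = 110 + 1*42 = 110 + 42 = 152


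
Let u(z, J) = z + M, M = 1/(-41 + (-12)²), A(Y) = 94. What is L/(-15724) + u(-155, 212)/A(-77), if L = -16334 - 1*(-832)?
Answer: -25231893/38059942 ≈ -0.66295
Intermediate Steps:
L = -15502 (L = -16334 + 832 = -15502)
M = 1/103 (M = 1/(-41 + 144) = 1/103 ≈ 0.0097087)
u(z, J) = 1/103 + z (u(z, J) = z + 1/103 = 1/103 + z)
L/(-15724) + u(-155, 212)/A(-77) = -15502/(-15724) + (1/103 - 155)/94 = -15502*(-1/15724) - 15964/103*1/94 = 7751/7862 - 7982/4841 = -25231893/38059942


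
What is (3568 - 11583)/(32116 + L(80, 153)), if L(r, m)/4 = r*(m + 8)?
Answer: -1145/11948 ≈ -0.095832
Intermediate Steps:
L(r, m) = 4*r*(8 + m) (L(r, m) = 4*(r*(m + 8)) = 4*(r*(8 + m)) = 4*r*(8 + m))
(3568 - 11583)/(32116 + L(80, 153)) = (3568 - 11583)/(32116 + 4*80*(8 + 153)) = -8015/(32116 + 4*80*161) = -8015/(32116 + 51520) = -8015/83636 = -8015*1/83636 = -1145/11948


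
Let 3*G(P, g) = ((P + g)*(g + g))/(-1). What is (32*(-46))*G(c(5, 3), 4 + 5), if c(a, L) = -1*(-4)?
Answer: 114816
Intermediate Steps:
c(a, L) = 4
G(P, g) = -2*g*(P + g)/3 (G(P, g) = (((P + g)*(g + g))/(-1))/3 = (((P + g)*(2*g))*(-1))/3 = ((2*g*(P + g))*(-1))/3 = (-2*g*(P + g))/3 = -2*g*(P + g)/3)
(32*(-46))*G(c(5, 3), 4 + 5) = (32*(-46))*(-2*(4 + 5)*(4 + (4 + 5))/3) = -(-2944)*9*(4 + 9)/3 = -(-2944)*9*13/3 = -1472*(-78) = 114816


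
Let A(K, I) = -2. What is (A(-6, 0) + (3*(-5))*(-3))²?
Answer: 1849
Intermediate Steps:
(A(-6, 0) + (3*(-5))*(-3))² = (-2 + (3*(-5))*(-3))² = (-2 - 15*(-3))² = (-2 + 45)² = 43² = 1849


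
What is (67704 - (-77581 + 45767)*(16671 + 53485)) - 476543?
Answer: 2231534145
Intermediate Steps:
(67704 - (-77581 + 45767)*(16671 + 53485)) - 476543 = (67704 - (-31814)*70156) - 476543 = (67704 - 1*(-2231942984)) - 476543 = (67704 + 2231942984) - 476543 = 2232010688 - 476543 = 2231534145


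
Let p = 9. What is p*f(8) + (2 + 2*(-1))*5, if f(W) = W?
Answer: 72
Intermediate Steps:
p*f(8) + (2 + 2*(-1))*5 = 9*8 + (2 + 2*(-1))*5 = 72 + (2 - 2)*5 = 72 + 0*5 = 72 + 0 = 72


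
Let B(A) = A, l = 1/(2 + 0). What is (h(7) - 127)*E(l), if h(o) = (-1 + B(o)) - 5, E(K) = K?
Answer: -63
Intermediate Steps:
l = ½ (l = 1/2 = ½ ≈ 0.50000)
h(o) = -6 + o (h(o) = (-1 + o) - 5 = -6 + o)
(h(7) - 127)*E(l) = ((-6 + 7) - 127)*(½) = (1 - 127)*(½) = -126*½ = -63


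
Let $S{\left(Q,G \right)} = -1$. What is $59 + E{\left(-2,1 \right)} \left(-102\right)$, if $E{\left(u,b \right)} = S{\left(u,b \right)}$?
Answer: $161$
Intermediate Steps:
$E{\left(u,b \right)} = -1$
$59 + E{\left(-2,1 \right)} \left(-102\right) = 59 - -102 = 59 + 102 = 161$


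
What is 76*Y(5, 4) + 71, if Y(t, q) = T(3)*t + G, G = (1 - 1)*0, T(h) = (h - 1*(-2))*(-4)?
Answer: -7529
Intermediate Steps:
T(h) = -8 - 4*h (T(h) = (h + 2)*(-4) = (2 + h)*(-4) = -8 - 4*h)
G = 0 (G = 0*0 = 0)
Y(t, q) = -20*t (Y(t, q) = (-8 - 4*3)*t + 0 = (-8 - 12)*t + 0 = -20*t + 0 = -20*t)
76*Y(5, 4) + 71 = 76*(-20*5) + 71 = 76*(-100) + 71 = -7600 + 71 = -7529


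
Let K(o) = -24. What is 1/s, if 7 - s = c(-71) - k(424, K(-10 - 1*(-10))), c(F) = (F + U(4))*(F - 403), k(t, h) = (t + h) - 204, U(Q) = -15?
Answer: -1/40561 ≈ -2.4654e-5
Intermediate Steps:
k(t, h) = -204 + h + t (k(t, h) = (h + t) - 204 = -204 + h + t)
c(F) = (-403 + F)*(-15 + F) (c(F) = (F - 15)*(F - 403) = (-15 + F)*(-403 + F) = (-403 + F)*(-15 + F))
s = -40561 (s = 7 - ((6045 + (-71)² - 418*(-71)) - (-204 - 24 + 424)) = 7 - ((6045 + 5041 + 29678) - 1*196) = 7 - (40764 - 196) = 7 - 1*40568 = 7 - 40568 = -40561)
1/s = 1/(-40561) = -1/40561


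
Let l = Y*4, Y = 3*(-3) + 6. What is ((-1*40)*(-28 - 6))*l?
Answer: -16320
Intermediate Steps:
Y = -3 (Y = -9 + 6 = -3)
l = -12 (l = -3*4 = -12)
((-1*40)*(-28 - 6))*l = ((-1*40)*(-28 - 6))*(-12) = -40*(-34)*(-12) = 1360*(-12) = -16320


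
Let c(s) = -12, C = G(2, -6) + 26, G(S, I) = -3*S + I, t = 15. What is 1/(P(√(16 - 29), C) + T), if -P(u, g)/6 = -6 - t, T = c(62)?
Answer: 1/114 ≈ 0.0087719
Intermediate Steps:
G(S, I) = I - 3*S
C = 14 (C = (-6 - 3*2) + 26 = (-6 - 6) + 26 = -12 + 26 = 14)
T = -12
P(u, g) = 126 (P(u, g) = -6*(-6 - 1*15) = -6*(-6 - 15) = -6*(-21) = 126)
1/(P(√(16 - 29), C) + T) = 1/(126 - 12) = 1/114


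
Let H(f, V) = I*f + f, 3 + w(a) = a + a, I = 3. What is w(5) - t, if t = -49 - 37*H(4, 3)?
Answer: 648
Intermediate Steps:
w(a) = -3 + 2*a (w(a) = -3 + (a + a) = -3 + 2*a)
H(f, V) = 4*f (H(f, V) = 3*f + f = 4*f)
t = -641 (t = -49 - 148*4 = -49 - 37*16 = -49 - 592 = -641)
w(5) - t = (-3 + 2*5) - 1*(-641) = (-3 + 10) + 641 = 7 + 641 = 648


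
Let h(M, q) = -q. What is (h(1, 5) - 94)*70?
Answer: -6930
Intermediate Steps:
(h(1, 5) - 94)*70 = (-1*5 - 94)*70 = (-5 - 94)*70 = -99*70 = -6930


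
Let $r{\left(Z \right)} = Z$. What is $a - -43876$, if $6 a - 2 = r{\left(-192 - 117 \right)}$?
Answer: $\frac{262949}{6} \approx 43825.0$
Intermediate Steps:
$a = - \frac{307}{6}$ ($a = \frac{1}{3} + \frac{-192 - 117}{6} = \frac{1}{3} + \frac{1}{6} \left(-309\right) = \frac{1}{3} - \frac{103}{2} = - \frac{307}{6} \approx -51.167$)
$a - -43876 = - \frac{307}{6} - -43876 = - \frac{307}{6} + \left(-29201 + 73077\right) = - \frac{307}{6} + 43876 = \frac{262949}{6}$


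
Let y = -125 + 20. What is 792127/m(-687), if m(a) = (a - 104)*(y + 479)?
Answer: -113161/42262 ≈ -2.6776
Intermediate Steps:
y = -105
m(a) = -38896 + 374*a (m(a) = (a - 104)*(-105 + 479) = (-104 + a)*374 = -38896 + 374*a)
792127/m(-687) = 792127/(-38896 + 374*(-687)) = 792127/(-38896 - 256938) = 792127/(-295834) = 792127*(-1/295834) = -113161/42262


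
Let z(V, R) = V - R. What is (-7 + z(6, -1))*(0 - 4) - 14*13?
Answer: -182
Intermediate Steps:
(-7 + z(6, -1))*(0 - 4) - 14*13 = (-7 + (6 - 1*(-1)))*(0 - 4) - 14*13 = (-7 + (6 + 1))*(-4) - 182 = (-7 + 7)*(-4) - 182 = 0*(-4) - 182 = 0 - 182 = -182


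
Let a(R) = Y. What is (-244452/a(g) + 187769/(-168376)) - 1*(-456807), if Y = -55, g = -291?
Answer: 4271492971417/9260680 ≈ 4.6125e+5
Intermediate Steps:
a(R) = -55
(-244452/a(g) + 187769/(-168376)) - 1*(-456807) = (-244452/(-55) + 187769/(-168376)) - 1*(-456807) = (-244452*(-1/55) + 187769*(-1/168376)) + 456807 = (244452/55 - 187769/168376) + 456807 = 41149522657/9260680 + 456807 = 4271492971417/9260680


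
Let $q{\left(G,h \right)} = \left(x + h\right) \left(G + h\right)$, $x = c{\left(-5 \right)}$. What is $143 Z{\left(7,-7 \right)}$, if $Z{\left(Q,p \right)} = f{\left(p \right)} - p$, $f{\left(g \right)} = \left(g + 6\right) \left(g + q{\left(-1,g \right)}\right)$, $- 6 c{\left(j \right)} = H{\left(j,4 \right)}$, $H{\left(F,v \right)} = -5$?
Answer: $- \frac{15158}{3} \approx -5052.7$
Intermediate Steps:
$c{\left(j \right)} = \frac{5}{6}$ ($c{\left(j \right)} = \left(- \frac{1}{6}\right) \left(-5\right) = \frac{5}{6}$)
$x = \frac{5}{6} \approx 0.83333$
$q{\left(G,h \right)} = \left(\frac{5}{6} + h\right) \left(G + h\right)$
$f{\left(g \right)} = \left(6 + g\right) \left(- \frac{5}{6} + g^{2} + \frac{5 g}{6}\right)$ ($f{\left(g \right)} = \left(g + 6\right) \left(g + \left(g^{2} + \frac{5}{6} \left(-1\right) + \frac{5 g}{6} - g\right)\right) = \left(6 + g\right) \left(g + \left(g^{2} - \frac{5}{6} + \frac{5 g}{6} - g\right)\right) = \left(6 + g\right) \left(g - \left(\frac{5}{6} - g^{2} + \frac{g}{6}\right)\right) = \left(6 + g\right) \left(- \frac{5}{6} + g^{2} + \frac{5 g}{6}\right)$)
$Z{\left(Q,p \right)} = -5 + p^{3} + \frac{19 p}{6} + \frac{41 p^{2}}{6}$ ($Z{\left(Q,p \right)} = \left(-5 + p^{3} + \frac{25 p}{6} + \frac{41 p^{2}}{6}\right) - p = -5 + p^{3} + \frac{19 p}{6} + \frac{41 p^{2}}{6}$)
$143 Z{\left(7,-7 \right)} = 143 \left(-5 + \left(-7\right)^{3} + \frac{19}{6} \left(-7\right) + \frac{41 \left(-7\right)^{2}}{6}\right) = 143 \left(-5 - 343 - \frac{133}{6} + \frac{41}{6} \cdot 49\right) = 143 \left(-5 - 343 - \frac{133}{6} + \frac{2009}{6}\right) = 143 \left(- \frac{106}{3}\right) = - \frac{15158}{3}$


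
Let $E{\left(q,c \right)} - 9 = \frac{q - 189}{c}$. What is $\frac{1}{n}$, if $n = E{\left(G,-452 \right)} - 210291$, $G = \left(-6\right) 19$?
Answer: $- \frac{452}{95047161} \approx -4.7555 \cdot 10^{-6}$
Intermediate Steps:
$G = -114$
$E{\left(q,c \right)} = 9 + \frac{-189 + q}{c}$ ($E{\left(q,c \right)} = 9 + \frac{q - 189}{c} = 9 + \frac{-189 + q}{c}$)
$n = - \frac{95047161}{452}$ ($n = \frac{-189 - 114 + 9 \left(-452\right)}{-452} - 210291 = - \frac{-189 - 114 - 4068}{452} - 210291 = \left(- \frac{1}{452}\right) \left(-4371\right) - 210291 = \frac{4371}{452} - 210291 = - \frac{95047161}{452} \approx -2.1028 \cdot 10^{5}$)
$\frac{1}{n} = \frac{1}{- \frac{95047161}{452}} = - \frac{452}{95047161}$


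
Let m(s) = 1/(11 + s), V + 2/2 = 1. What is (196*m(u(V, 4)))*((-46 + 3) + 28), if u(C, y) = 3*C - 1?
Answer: -294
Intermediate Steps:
V = 0 (V = -1 + 1 = 0)
u(C, y) = -1 + 3*C
(196*m(u(V, 4)))*((-46 + 3) + 28) = (196/(11 + (-1 + 3*0)))*((-46 + 3) + 28) = (196/(11 + (-1 + 0)))*(-43 + 28) = (196/(11 - 1))*(-15) = (196/10)*(-15) = (196*(1/10))*(-15) = (98/5)*(-15) = -294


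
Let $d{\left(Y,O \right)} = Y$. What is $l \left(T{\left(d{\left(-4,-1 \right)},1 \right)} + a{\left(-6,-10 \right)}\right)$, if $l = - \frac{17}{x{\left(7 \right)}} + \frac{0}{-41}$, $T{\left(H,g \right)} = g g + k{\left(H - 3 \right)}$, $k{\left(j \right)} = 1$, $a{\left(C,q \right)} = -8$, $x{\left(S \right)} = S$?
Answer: $\frac{102}{7} \approx 14.571$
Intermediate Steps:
$T{\left(H,g \right)} = 1 + g^{2}$ ($T{\left(H,g \right)} = g g + 1 = g^{2} + 1 = 1 + g^{2}$)
$l = - \frac{17}{7}$ ($l = - \frac{17}{7} + \frac{0}{-41} = \left(-17\right) \frac{1}{7} + 0 \left(- \frac{1}{41}\right) = - \frac{17}{7} + 0 = - \frac{17}{7} \approx -2.4286$)
$l \left(T{\left(d{\left(-4,-1 \right)},1 \right)} + a{\left(-6,-10 \right)}\right) = - \frac{17 \left(\left(1 + 1^{2}\right) - 8\right)}{7} = - \frac{17 \left(\left(1 + 1\right) - 8\right)}{7} = - \frac{17 \left(2 - 8\right)}{7} = \left(- \frac{17}{7}\right) \left(-6\right) = \frac{102}{7}$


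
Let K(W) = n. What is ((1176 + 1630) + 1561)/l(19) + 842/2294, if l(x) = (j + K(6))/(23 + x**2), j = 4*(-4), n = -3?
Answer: -1923428417/21793 ≈ -88259.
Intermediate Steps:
K(W) = -3
j = -16
l(x) = -19/(23 + x**2) (l(x) = (-16 - 3)/(23 + x**2) = -19/(23 + x**2))
((1176 + 1630) + 1561)/l(19) + 842/2294 = ((1176 + 1630) + 1561)/((-19/(23 + 19**2))) + 842/2294 = (2806 + 1561)/((-19/(23 + 361))) + 842*(1/2294) = 4367/((-19/384)) + 421/1147 = 4367/((-19*1/384)) + 421/1147 = 4367/(-19/384) + 421/1147 = 4367*(-384/19) + 421/1147 = -1676928/19 + 421/1147 = -1923428417/21793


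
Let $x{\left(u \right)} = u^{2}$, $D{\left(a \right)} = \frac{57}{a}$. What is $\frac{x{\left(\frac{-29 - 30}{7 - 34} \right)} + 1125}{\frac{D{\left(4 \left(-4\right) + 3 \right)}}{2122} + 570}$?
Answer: $\frac{22719995116}{11462769027} \approx 1.9821$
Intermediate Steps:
$\frac{x{\left(\frac{-29 - 30}{7 - 34} \right)} + 1125}{\frac{D{\left(4 \left(-4\right) + 3 \right)}}{2122} + 570} = \frac{\left(\frac{-29 - 30}{7 - 34}\right)^{2} + 1125}{\frac{57 \frac{1}{4 \left(-4\right) + 3}}{2122} + 570} = \frac{\left(- \frac{59}{-27}\right)^{2} + 1125}{\frac{57}{-16 + 3} \cdot \frac{1}{2122} + 570} = \frac{\left(\left(-59\right) \left(- \frac{1}{27}\right)\right)^{2} + 1125}{\frac{57}{-13} \cdot \frac{1}{2122} + 570} = \frac{\left(\frac{59}{27}\right)^{2} + 1125}{57 \left(- \frac{1}{13}\right) \frac{1}{2122} + 570} = \frac{\frac{3481}{729} + 1125}{\left(- \frac{57}{13}\right) \frac{1}{2122} + 570} = \frac{823606}{729 \left(- \frac{57}{27586} + 570\right)} = \frac{823606}{729 \cdot \frac{15723963}{27586}} = \frac{823606}{729} \cdot \frac{27586}{15723963} = \frac{22719995116}{11462769027}$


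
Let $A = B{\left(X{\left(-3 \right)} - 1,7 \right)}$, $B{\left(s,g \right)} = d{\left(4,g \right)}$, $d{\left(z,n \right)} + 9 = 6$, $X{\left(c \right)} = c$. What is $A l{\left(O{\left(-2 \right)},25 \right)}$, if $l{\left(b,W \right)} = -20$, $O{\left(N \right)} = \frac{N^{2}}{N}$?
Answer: $60$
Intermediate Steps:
$O{\left(N \right)} = N$
$d{\left(z,n \right)} = -3$ ($d{\left(z,n \right)} = -9 + 6 = -3$)
$B{\left(s,g \right)} = -3$
$A = -3$
$A l{\left(O{\left(-2 \right)},25 \right)} = \left(-3\right) \left(-20\right) = 60$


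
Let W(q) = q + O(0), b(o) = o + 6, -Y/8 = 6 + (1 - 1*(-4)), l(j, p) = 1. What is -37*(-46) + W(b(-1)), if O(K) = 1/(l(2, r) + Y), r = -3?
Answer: 148508/87 ≈ 1707.0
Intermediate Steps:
Y = -88 (Y = -8*(6 + (1 - 1*(-4))) = -8*(6 + (1 + 4)) = -8*(6 + 5) = -8*11 = -88)
O(K) = -1/87 (O(K) = 1/(1 - 88) = 1/(-87) = -1/87)
b(o) = 6 + o
W(q) = -1/87 + q (W(q) = q - 1/87 = -1/87 + q)
-37*(-46) + W(b(-1)) = -37*(-46) + (-1/87 + (6 - 1)) = 1702 + (-1/87 + 5) = 1702 + 434/87 = 148508/87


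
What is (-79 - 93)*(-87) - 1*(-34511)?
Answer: 49475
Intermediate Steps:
(-79 - 93)*(-87) - 1*(-34511) = -172*(-87) + 34511 = 14964 + 34511 = 49475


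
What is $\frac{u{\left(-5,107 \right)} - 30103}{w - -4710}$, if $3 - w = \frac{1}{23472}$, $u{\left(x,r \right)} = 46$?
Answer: $- \frac{705497904}{110623535} \approx -6.3775$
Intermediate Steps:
$w = \frac{70415}{23472}$ ($w = 3 - \frac{1}{23472} = \frac{70415}{23472} \approx 3.0$)
$\frac{u{\left(-5,107 \right)} - 30103}{w - -4710} = \frac{46 - 30103}{\frac{70415}{23472} - -4710} = - \frac{30057}{\frac{70415}{23472} + \left(-15360 + 20070\right)} = - \frac{30057}{\frac{70415}{23472} + 4710} = - \frac{30057}{\frac{110623535}{23472}} = \left(-30057\right) \frac{23472}{110623535} = - \frac{705497904}{110623535}$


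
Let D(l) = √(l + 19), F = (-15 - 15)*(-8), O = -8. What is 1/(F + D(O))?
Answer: 240/57589 - √11/57589 ≈ 0.0041099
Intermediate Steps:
F = 240 (F = -30*(-8) = 240)
D(l) = √(19 + l)
1/(F + D(O)) = 1/(240 + √(19 - 8)) = 1/(240 + √11)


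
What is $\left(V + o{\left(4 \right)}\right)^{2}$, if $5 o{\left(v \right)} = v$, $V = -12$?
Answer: $\frac{3136}{25} \approx 125.44$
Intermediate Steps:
$o{\left(v \right)} = \frac{v}{5}$
$\left(V + o{\left(4 \right)}\right)^{2} = \left(-12 + \frac{1}{5} \cdot 4\right)^{2} = \left(-12 + \frac{4}{5}\right)^{2} = \left(- \frac{56}{5}\right)^{2} = \frac{3136}{25}$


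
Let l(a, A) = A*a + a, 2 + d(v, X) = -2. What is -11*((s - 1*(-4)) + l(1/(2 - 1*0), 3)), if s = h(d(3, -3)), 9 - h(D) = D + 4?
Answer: -165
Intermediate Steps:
d(v, X) = -4 (d(v, X) = -2 - 2 = -4)
h(D) = 5 - D (h(D) = 9 - (D + 4) = 9 - (4 + D) = 9 + (-4 - D) = 5 - D)
l(a, A) = a + A*a
s = 9 (s = 5 - 1*(-4) = 5 + 4 = 9)
-11*((s - 1*(-4)) + l(1/(2 - 1*0), 3)) = -11*((9 - 1*(-4)) + (1 + 3)/(2 - 1*0)) = -11*((9 + 4) + 4/(2 + 0)) = -11*(13 + 4/2) = -11*(13 + (½)*4) = -11*(13 + 2) = -11*15 = -165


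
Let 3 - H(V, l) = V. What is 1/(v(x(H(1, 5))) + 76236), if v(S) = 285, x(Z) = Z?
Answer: 1/76521 ≈ 1.3068e-5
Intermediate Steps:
H(V, l) = 3 - V
1/(v(x(H(1, 5))) + 76236) = 1/(285 + 76236) = 1/76521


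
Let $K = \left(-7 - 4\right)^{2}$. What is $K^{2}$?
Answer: $14641$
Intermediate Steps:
$K = 121$ ($K = \left(-11\right)^{2} = 121$)
$K^{2} = 121^{2} = 14641$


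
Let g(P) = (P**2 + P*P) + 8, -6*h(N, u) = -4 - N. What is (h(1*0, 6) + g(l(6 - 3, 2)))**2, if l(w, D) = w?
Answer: 6400/9 ≈ 711.11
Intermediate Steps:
h(N, u) = 2/3 + N/6 (h(N, u) = -(-4 - N)/6 = 2/3 + N/6)
g(P) = 8 + 2*P**2 (g(P) = (P**2 + P**2) + 8 = 2*P**2 + 8 = 8 + 2*P**2)
(h(1*0, 6) + g(l(6 - 3, 2)))**2 = ((2/3 + (1*0)/6) + (8 + 2*(6 - 3)**2))**2 = ((2/3 + (1/6)*0) + (8 + 2*3**2))**2 = ((2/3 + 0) + (8 + 2*9))**2 = (2/3 + (8 + 18))**2 = (2/3 + 26)**2 = (80/3)**2 = 6400/9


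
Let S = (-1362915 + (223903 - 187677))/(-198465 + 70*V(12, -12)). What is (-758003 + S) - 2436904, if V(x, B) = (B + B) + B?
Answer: -642127056706/200985 ≈ -3.1949e+6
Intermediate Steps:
V(x, B) = 3*B (V(x, B) = 2*B + B = 3*B)
S = 1326689/200985 (S = (-1362915 + (223903 - 187677))/(-198465 + 70*(3*(-12))) = (-1362915 + 36226)/(-198465 + 70*(-36)) = -1326689/(-198465 - 2520) = -1326689/(-200985) = -1326689*(-1/200985) = 1326689/200985 ≈ 6.6009)
(-758003 + S) - 2436904 = (-758003 + 1326689/200985) - 2436904 = -152345906266/200985 - 2436904 = -642127056706/200985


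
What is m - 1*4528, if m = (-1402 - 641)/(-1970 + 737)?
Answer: -620109/137 ≈ -4526.3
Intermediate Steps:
m = 227/137 (m = -2043/(-1233) = -2043*(-1/1233) = 227/137 ≈ 1.6569)
m - 1*4528 = 227/137 - 1*4528 = 227/137 - 4528 = -620109/137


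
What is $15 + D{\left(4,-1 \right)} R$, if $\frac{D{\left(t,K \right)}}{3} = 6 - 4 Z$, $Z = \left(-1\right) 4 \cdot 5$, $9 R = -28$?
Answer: $- \frac{2363}{3} \approx -787.67$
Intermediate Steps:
$R = - \frac{28}{9}$ ($R = \frac{1}{9} \left(-28\right) = - \frac{28}{9} \approx -3.1111$)
$Z = -20$ ($Z = \left(-4\right) 5 = -20$)
$D{\left(t,K \right)} = 258$ ($D{\left(t,K \right)} = 3 \left(6 - -80\right) = 3 \left(6 + 80\right) = 3 \cdot 86 = 258$)
$15 + D{\left(4,-1 \right)} R = 15 + 258 \left(- \frac{28}{9}\right) = 15 - \frac{2408}{3} = - \frac{2363}{3}$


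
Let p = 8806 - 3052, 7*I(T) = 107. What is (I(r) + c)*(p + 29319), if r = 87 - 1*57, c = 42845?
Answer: 10522671606/7 ≈ 1.5032e+9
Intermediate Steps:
r = 30 (r = 87 - 57 = 30)
I(T) = 107/7 (I(T) = (⅐)*107 = 107/7)
p = 5754
(I(r) + c)*(p + 29319) = (107/7 + 42845)*(5754 + 29319) = (300022/7)*35073 = 10522671606/7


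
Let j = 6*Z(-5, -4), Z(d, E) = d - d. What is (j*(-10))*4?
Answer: 0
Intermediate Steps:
Z(d, E) = 0
j = 0 (j = 6*0 = 0)
(j*(-10))*4 = (0*(-10))*4 = 0*4 = 0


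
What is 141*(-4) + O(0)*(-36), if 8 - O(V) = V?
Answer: -852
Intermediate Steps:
O(V) = 8 - V
141*(-4) + O(0)*(-36) = 141*(-4) + (8 - 1*0)*(-36) = -564 + (8 + 0)*(-36) = -564 + 8*(-36) = -564 - 288 = -852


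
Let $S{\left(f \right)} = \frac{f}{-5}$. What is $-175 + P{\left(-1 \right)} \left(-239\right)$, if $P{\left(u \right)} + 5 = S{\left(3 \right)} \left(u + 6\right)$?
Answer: $1737$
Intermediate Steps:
$S{\left(f \right)} = - \frac{f}{5}$ ($S{\left(f \right)} = f \left(- \frac{1}{5}\right) = - \frac{f}{5}$)
$P{\left(u \right)} = - \frac{43}{5} - \frac{3 u}{5}$ ($P{\left(u \right)} = -5 + \left(- \frac{1}{5}\right) 3 \left(u + 6\right) = -5 - \frac{3 \left(6 + u\right)}{5} = -5 - \left(\frac{18}{5} + \frac{3 u}{5}\right) = - \frac{43}{5} - \frac{3 u}{5}$)
$-175 + P{\left(-1 \right)} \left(-239\right) = -175 + \left(- \frac{43}{5} - - \frac{3}{5}\right) \left(-239\right) = -175 + \left(- \frac{43}{5} + \frac{3}{5}\right) \left(-239\right) = -175 - -1912 = -175 + 1912 = 1737$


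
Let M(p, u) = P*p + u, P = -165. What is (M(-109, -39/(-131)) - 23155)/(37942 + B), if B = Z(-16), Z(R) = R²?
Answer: -677231/5003938 ≈ -0.13534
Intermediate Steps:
M(p, u) = u - 165*p (M(p, u) = -165*p + u = u - 165*p)
B = 256 (B = (-16)² = 256)
(M(-109, -39/(-131)) - 23155)/(37942 + B) = ((-39/(-131) - 165*(-109)) - 23155)/(37942 + 256) = ((-39*(-1/131) + 17985) - 23155)/38198 = ((39/131 + 17985) - 23155)*(1/38198) = (2356074/131 - 23155)*(1/38198) = -677231/131*1/38198 = -677231/5003938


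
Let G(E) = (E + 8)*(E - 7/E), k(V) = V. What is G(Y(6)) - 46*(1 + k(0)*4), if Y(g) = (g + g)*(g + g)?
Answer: 393023/18 ≈ 21835.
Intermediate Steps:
Y(g) = 4*g² (Y(g) = (2*g)*(2*g) = 4*g²)
G(E) = (8 + E)*(E - 7/E)
G(Y(6)) - 46*(1 + k(0)*4) = (-7 + (4*6²)² - 56/(4*6²) + 8*(4*6²)) - 46*(1 + 0*4) = (-7 + (4*36)² - 56/(4*36) + 8*(4*36)) - 46*(1 + 0) = (-7 + 144² - 56/144 + 8*144) - 46*1 = (-7 + 20736 - 56*1/144 + 1152) - 46 = (-7 + 20736 - 7/18 + 1152) - 46 = 393851/18 - 46 = 393023/18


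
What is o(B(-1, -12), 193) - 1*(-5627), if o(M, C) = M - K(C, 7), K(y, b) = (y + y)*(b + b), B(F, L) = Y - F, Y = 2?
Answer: 226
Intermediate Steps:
B(F, L) = 2 - F
K(y, b) = 4*b*y (K(y, b) = (2*y)*(2*b) = 4*b*y)
o(M, C) = M - 28*C (o(M, C) = M - 4*7*C = M - 28*C)
o(B(-1, -12), 193) - 1*(-5627) = ((2 - 1*(-1)) - 28*193) - 1*(-5627) = ((2 + 1) - 5404) + 5627 = (3 - 5404) + 5627 = -5401 + 5627 = 226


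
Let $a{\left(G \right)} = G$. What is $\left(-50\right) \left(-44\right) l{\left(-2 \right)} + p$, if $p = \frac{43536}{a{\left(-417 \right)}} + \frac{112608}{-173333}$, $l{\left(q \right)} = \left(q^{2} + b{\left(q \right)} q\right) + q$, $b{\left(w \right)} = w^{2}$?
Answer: $- \frac{2306204672}{173333} \approx -13305.0$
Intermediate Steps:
$l{\left(q \right)} = q + q^{2} + q^{3}$ ($l{\left(q \right)} = \left(q^{2} + q^{2} q\right) + q = \left(q^{2} + q^{3}\right) + q = q + q^{2} + q^{3}$)
$p = - \frac{18209072}{173333}$ ($p = \frac{43536}{-417} + \frac{112608}{-173333} = 43536 \left(- \frac{1}{417}\right) + 112608 \left(- \frac{1}{173333}\right) = - \frac{14512}{139} - \frac{112608}{173333} = - \frac{18209072}{173333} \approx -105.05$)
$\left(-50\right) \left(-44\right) l{\left(-2 \right)} + p = \left(-50\right) \left(-44\right) \left(- 2 \left(1 - 2 + \left(-2\right)^{2}\right)\right) - \frac{18209072}{173333} = 2200 \left(- 2 \left(1 - 2 + 4\right)\right) - \frac{18209072}{173333} = 2200 \left(\left(-2\right) 3\right) - \frac{18209072}{173333} = 2200 \left(-6\right) - \frac{18209072}{173333} = -13200 - \frac{18209072}{173333} = - \frac{2306204672}{173333}$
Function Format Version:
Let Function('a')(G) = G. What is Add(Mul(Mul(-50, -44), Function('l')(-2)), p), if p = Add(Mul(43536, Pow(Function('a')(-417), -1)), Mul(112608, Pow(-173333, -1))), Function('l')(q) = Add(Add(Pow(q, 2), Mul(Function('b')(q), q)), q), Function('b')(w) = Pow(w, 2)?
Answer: Rational(-2306204672, 173333) ≈ -13305.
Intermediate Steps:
Function('l')(q) = Add(q, Pow(q, 2), Pow(q, 3)) (Function('l')(q) = Add(Add(Pow(q, 2), Mul(Pow(q, 2), q)), q) = Add(Add(Pow(q, 2), Pow(q, 3)), q) = Add(q, Pow(q, 2), Pow(q, 3)))
p = Rational(-18209072, 173333) (p = Add(Mul(43536, Pow(-417, -1)), Mul(112608, Pow(-173333, -1))) = Add(Mul(43536, Rational(-1, 417)), Mul(112608, Rational(-1, 173333))) = Add(Rational(-14512, 139), Rational(-112608, 173333)) = Rational(-18209072, 173333) ≈ -105.05)
Add(Mul(Mul(-50, -44), Function('l')(-2)), p) = Add(Mul(Mul(-50, -44), Mul(-2, Add(1, -2, Pow(-2, 2)))), Rational(-18209072, 173333)) = Add(Mul(2200, Mul(-2, Add(1, -2, 4))), Rational(-18209072, 173333)) = Add(Mul(2200, Mul(-2, 3)), Rational(-18209072, 173333)) = Add(Mul(2200, -6), Rational(-18209072, 173333)) = Add(-13200, Rational(-18209072, 173333)) = Rational(-2306204672, 173333)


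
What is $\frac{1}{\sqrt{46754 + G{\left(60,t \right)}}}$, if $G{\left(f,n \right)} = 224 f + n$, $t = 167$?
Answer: $\frac{\sqrt{60361}}{60361} \approx 0.0040703$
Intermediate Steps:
$G{\left(f,n \right)} = n + 224 f$
$\frac{1}{\sqrt{46754 + G{\left(60,t \right)}}} = \frac{1}{\sqrt{46754 + \left(167 + 224 \cdot 60\right)}} = \frac{1}{\sqrt{46754 + \left(167 + 13440\right)}} = \frac{1}{\sqrt{46754 + 13607}} = \frac{1}{\sqrt{60361}} = \frac{\sqrt{60361}}{60361}$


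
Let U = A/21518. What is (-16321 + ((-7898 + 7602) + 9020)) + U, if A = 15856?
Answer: -81728195/10759 ≈ -7596.3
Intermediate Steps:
U = 7928/10759 (U = 15856/21518 = 15856*(1/21518) = 7928/10759 ≈ 0.73687)
(-16321 + ((-7898 + 7602) + 9020)) + U = (-16321 + ((-7898 + 7602) + 9020)) + 7928/10759 = (-16321 + (-296 + 9020)) + 7928/10759 = (-16321 + 8724) + 7928/10759 = -7597 + 7928/10759 = -81728195/10759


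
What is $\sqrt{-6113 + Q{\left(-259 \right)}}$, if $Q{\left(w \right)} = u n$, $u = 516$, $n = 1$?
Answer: $i \sqrt{5597} \approx 74.813 i$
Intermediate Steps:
$Q{\left(w \right)} = 516$ ($Q{\left(w \right)} = 516 \cdot 1 = 516$)
$\sqrt{-6113 + Q{\left(-259 \right)}} = \sqrt{-6113 + 516} = \sqrt{-5597} = i \sqrt{5597}$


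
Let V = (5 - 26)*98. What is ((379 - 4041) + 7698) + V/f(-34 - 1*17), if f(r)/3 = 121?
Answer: 487670/121 ≈ 4030.3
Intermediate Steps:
f(r) = 363 (f(r) = 3*121 = 363)
V = -2058 (V = -21*98 = -2058)
((379 - 4041) + 7698) + V/f(-34 - 1*17) = ((379 - 4041) + 7698) - 2058/363 = (-3662 + 7698) - 2058*1/363 = 4036 - 686/121 = 487670/121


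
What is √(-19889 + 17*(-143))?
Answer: 12*I*√155 ≈ 149.4*I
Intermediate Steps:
√(-19889 + 17*(-143)) = √(-19889 - 2431) = √(-22320) = 12*I*√155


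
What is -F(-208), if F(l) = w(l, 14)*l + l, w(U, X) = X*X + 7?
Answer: 42432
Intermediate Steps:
w(U, X) = 7 + X² (w(U, X) = X² + 7 = 7 + X²)
F(l) = 204*l (F(l) = (7 + 14²)*l + l = (7 + 196)*l + l = 203*l + l = 204*l)
-F(-208) = -204*(-208) = -1*(-42432) = 42432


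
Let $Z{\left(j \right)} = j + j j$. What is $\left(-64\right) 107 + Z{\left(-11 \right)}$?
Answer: $-6738$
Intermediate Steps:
$Z{\left(j \right)} = j + j^{2}$
$\left(-64\right) 107 + Z{\left(-11 \right)} = \left(-64\right) 107 - 11 \left(1 - 11\right) = -6848 - -110 = -6848 + 110 = -6738$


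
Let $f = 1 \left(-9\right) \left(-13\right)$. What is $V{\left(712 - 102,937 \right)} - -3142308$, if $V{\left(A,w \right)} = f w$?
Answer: $3251937$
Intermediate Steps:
$f = 117$ ($f = \left(-9\right) \left(-13\right) = 117$)
$V{\left(A,w \right)} = 117 w$
$V{\left(712 - 102,937 \right)} - -3142308 = 117 \cdot 937 - -3142308 = 109629 + 3142308 = 3251937$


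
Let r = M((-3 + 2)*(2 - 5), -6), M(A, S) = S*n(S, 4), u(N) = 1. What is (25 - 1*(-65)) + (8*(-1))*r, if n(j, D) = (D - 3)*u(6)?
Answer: 138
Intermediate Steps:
n(j, D) = -3 + D (n(j, D) = (D - 3)*1 = (-3 + D)*1 = -3 + D)
M(A, S) = S (M(A, S) = S*(-3 + 4) = S*1 = S)
r = -6
(25 - 1*(-65)) + (8*(-1))*r = (25 - 1*(-65)) + (8*(-1))*(-6) = (25 + 65) - 8*(-6) = 90 + 48 = 138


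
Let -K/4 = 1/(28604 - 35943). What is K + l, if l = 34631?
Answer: 254156913/7339 ≈ 34631.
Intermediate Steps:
K = 4/7339 (K = -4/(28604 - 35943) = -4/(-7339) = -4*(-1/7339) = 4/7339 ≈ 0.00054503)
K + l = 4/7339 + 34631 = 254156913/7339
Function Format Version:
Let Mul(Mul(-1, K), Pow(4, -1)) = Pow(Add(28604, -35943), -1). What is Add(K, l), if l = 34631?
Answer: Rational(254156913, 7339) ≈ 34631.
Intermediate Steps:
K = Rational(4, 7339) (K = Mul(-4, Pow(Add(28604, -35943), -1)) = Mul(-4, Pow(-7339, -1)) = Mul(-4, Rational(-1, 7339)) = Rational(4, 7339) ≈ 0.00054503)
Add(K, l) = Add(Rational(4, 7339), 34631) = Rational(254156913, 7339)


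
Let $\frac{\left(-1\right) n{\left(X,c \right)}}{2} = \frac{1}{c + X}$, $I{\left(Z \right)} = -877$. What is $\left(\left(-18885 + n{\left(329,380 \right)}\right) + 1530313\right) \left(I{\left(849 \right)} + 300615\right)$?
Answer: $\frac{321199975158100}{709} \approx 4.5303 \cdot 10^{11}$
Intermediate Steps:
$n{\left(X,c \right)} = - \frac{2}{X + c}$ ($n{\left(X,c \right)} = - \frac{2}{c + X} = - \frac{2}{X + c}$)
$\left(\left(-18885 + n{\left(329,380 \right)}\right) + 1530313\right) \left(I{\left(849 \right)} + 300615\right) = \left(\left(-18885 - \frac{2}{329 + 380}\right) + 1530313\right) \left(-877 + 300615\right) = \left(\left(-18885 - \frac{2}{709}\right) + 1530313\right) 299738 = \left(- \frac{13389467}{709} + 1530313\right) 299738 = \frac{1071602450}{709} \cdot 299738 = \frac{321199975158100}{709}$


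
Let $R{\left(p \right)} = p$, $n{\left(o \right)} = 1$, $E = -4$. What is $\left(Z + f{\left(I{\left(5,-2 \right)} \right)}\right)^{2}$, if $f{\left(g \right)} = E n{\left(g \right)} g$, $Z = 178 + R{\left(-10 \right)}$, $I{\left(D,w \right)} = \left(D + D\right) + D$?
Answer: $11664$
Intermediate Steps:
$I{\left(D,w \right)} = 3 D$ ($I{\left(D,w \right)} = 2 D + D = 3 D$)
$Z = 168$ ($Z = 178 - 10 = 168$)
$f{\left(g \right)} = - 4 g$ ($f{\left(g \right)} = \left(-4\right) 1 g = - 4 g$)
$\left(Z + f{\left(I{\left(5,-2 \right)} \right)}\right)^{2} = \left(168 - 4 \cdot 3 \cdot 5\right)^{2} = \left(168 - 60\right)^{2} = 108^{2} = 11664$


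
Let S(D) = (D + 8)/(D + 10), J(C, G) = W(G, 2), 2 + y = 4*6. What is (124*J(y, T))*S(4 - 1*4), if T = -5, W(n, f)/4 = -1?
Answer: -1984/5 ≈ -396.80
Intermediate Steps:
W(n, f) = -4 (W(n, f) = 4*(-1) = -4)
y = 22 (y = -2 + 4*6 = -2 + 24 = 22)
J(C, G) = -4
S(D) = (8 + D)/(10 + D)
(124*J(y, T))*S(4 - 1*4) = (124*(-4))*((8 + (4 - 1*4))/(10 + (4 - 1*4))) = -496*(8 + (4 - 4))/(10 + (4 - 4)) = -496*(8 + 0)/(10 + 0) = -496*8/10 = -248*8/5 = -496*4/5 = -1984/5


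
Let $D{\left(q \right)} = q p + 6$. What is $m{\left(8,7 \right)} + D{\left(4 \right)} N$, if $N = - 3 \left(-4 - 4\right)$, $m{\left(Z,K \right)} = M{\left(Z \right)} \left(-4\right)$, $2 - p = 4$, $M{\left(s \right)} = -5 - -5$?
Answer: $-48$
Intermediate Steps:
$M{\left(s \right)} = 0$ ($M{\left(s \right)} = -5 + 5 = 0$)
$p = -2$ ($p = 2 - 4 = -2$)
$m{\left(Z,K \right)} = 0$ ($m{\left(Z,K \right)} = 0 \left(-4\right) = 0$)
$D{\left(q \right)} = 6 - 2 q$ ($D{\left(q \right)} = q \left(-2\right) + 6 = - 2 q + 6 = 6 - 2 q$)
$N = 24$ ($N = \left(-3\right) \left(-8\right) = 24$)
$m{\left(8,7 \right)} + D{\left(4 \right)} N = 0 + \left(6 - 8\right) 24 = 0 - 48 = -48$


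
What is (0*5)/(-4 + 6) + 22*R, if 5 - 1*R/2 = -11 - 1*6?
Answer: 968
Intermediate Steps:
R = 44 (R = 10 - 2*(-11 - 1*6) = 10 - 2*(-11 - 6) = 10 - 2*(-17) = 10 + 34 = 44)
(0*5)/(-4 + 6) + 22*R = (0*5)/(-4 + 6) + 22*44 = 0/2 + 968 = 0*(½) + 968 = 0 + 968 = 968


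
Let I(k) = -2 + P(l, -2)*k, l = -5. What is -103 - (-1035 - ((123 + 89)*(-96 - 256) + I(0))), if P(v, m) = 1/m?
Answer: -73694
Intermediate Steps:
I(k) = -2 - k/2 (I(k) = -2 + k/(-2) = -2 - k/2)
-103 - (-1035 - ((123 + 89)*(-96 - 256) + I(0))) = -103 - (-1035 - ((123 + 89)*(-96 - 256) + (-2 - ½*0))) = -103 - (-1035 - (212*(-352) + (-2 + 0))) = -103 - (-1035 - (-74624 - 2)) = -103 - (-1035 - 1*(-74626)) = -103 - (-1035 + 74626) = -103 - 1*73591 = -103 - 73591 = -73694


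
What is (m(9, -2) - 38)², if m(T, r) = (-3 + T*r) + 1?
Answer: 3364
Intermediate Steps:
m(T, r) = -2 + T*r
(m(9, -2) - 38)² = ((-2 + 9*(-2)) - 38)² = ((-2 - 18) - 38)² = (-20 - 38)² = (-58)² = 3364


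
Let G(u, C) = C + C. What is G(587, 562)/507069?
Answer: 1124/507069 ≈ 0.0022167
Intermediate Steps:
G(u, C) = 2*C
G(587, 562)/507069 = (2*562)/507069 = 1124*(1/507069) = 1124/507069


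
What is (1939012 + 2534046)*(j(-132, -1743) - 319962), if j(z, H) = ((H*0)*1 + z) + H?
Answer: -1439595567546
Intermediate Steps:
j(z, H) = H + z (j(z, H) = (0*1 + z) + H = (0 + z) + H = z + H = H + z)
(1939012 + 2534046)*(j(-132, -1743) - 319962) = (1939012 + 2534046)*((-1743 - 132) - 319962) = 4473058*(-1875 - 319962) = 4473058*(-321837) = -1439595567546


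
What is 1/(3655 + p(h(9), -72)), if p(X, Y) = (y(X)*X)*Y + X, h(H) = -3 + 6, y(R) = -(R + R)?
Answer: 1/4954 ≈ 0.00020186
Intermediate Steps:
y(R) = -2*R
h(H) = 3
p(X, Y) = X - 2*Y*X² (p(X, Y) = ((-2*X)*X)*Y + X = (-2*X²)*Y + X = -2*Y*X² + X = X - 2*Y*X²)
1/(3655 + p(h(9), -72)) = 1/(3655 + 3*(1 - 2*3*(-72))) = 1/(3655 + 3*(1 + 432)) = 1/(3655 + 3*433) = 1/(3655 + 1299) = 1/4954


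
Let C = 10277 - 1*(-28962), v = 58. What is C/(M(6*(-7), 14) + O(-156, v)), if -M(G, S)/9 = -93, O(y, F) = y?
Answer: 39239/681 ≈ 57.620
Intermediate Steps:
M(G, S) = 837 (M(G, S) = -9*(-93) = 837)
C = 39239 (C = 10277 + 28962 = 39239)
C/(M(6*(-7), 14) + O(-156, v)) = 39239/(837 - 156) = 39239/681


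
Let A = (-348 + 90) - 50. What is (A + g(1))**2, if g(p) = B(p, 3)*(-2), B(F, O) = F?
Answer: 96100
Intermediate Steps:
g(p) = -2*p (g(p) = p*(-2) = -2*p)
A = -308 (A = -258 - 50 = -308)
(A + g(1))**2 = (-308 - 2*1)**2 = (-308 - 2)**2 = (-310)**2 = 96100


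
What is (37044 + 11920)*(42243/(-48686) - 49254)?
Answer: -58708386526734/24343 ≈ -2.4117e+9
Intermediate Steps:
(37044 + 11920)*(42243/(-48686) - 49254) = 48964*(42243*(-1/48686) - 49254) = 48964*(-42243/48686 - 49254) = 48964*(-2398022487/48686) = -58708386526734/24343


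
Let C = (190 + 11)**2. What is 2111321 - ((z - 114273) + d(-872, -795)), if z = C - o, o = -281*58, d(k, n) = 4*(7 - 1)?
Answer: 2168871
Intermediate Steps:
d(k, n) = 24 (d(k, n) = 4*6 = 24)
o = -16298
C = 40401 (C = 201**2 = 40401)
z = 56699 (z = 40401 - 1*(-16298) = 40401 + 16298 = 56699)
2111321 - ((z - 114273) + d(-872, -795)) = 2111321 - ((56699 - 114273) + 24) = 2111321 - (-57574 + 24) = 2111321 - 1*(-57550) = 2111321 + 57550 = 2168871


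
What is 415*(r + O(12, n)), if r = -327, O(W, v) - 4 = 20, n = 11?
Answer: -125745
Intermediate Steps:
O(W, v) = 24 (O(W, v) = 4 + 20 = 24)
415*(r + O(12, n)) = 415*(-327 + 24) = 415*(-303) = -125745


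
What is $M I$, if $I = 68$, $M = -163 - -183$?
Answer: $1360$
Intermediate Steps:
$M = 20$ ($M = -163 + 183 = 20$)
$M I = 20 \cdot 68 = 1360$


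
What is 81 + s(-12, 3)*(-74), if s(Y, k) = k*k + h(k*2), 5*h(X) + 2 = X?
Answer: -3221/5 ≈ -644.20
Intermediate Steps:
h(X) = -2/5 + X/5
s(Y, k) = -2/5 + k**2 + 2*k/5 (s(Y, k) = k*k + (-2/5 + (k*2)/5) = k**2 + (-2/5 + (2*k)/5) = k**2 + (-2/5 + 2*k/5) = -2/5 + k**2 + 2*k/5)
81 + s(-12, 3)*(-74) = 81 + (-2/5 + 3**2 + (2/5)*3)*(-74) = 81 + (-2/5 + 9 + 6/5)*(-74) = 81 + (49/5)*(-74) = 81 - 3626/5 = -3221/5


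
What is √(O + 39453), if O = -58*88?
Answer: 7*√701 ≈ 185.33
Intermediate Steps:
O = -5104
√(O + 39453) = √(-5104 + 39453) = √34349 = 7*√701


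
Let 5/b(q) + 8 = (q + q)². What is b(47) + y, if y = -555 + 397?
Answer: -1394819/8828 ≈ -158.00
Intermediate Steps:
b(q) = 5/(-8 + 4*q²) (b(q) = 5/(-8 + (q + q)²) = 5/(-8 + (2*q)²) = 5/(-8 + 4*q²))
y = -158
b(47) + y = 5/(4*(-2 + 47²)) - 158 = 5/(4*(-2 + 2209)) - 158 = (5/4)/2207 - 158 = (5/4)*(1/2207) - 158 = 5/8828 - 158 = -1394819/8828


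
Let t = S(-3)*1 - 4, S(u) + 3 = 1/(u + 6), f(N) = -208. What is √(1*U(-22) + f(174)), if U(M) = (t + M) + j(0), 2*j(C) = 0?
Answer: I*√2130/3 ≈ 15.384*I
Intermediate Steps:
S(u) = -3 + 1/(6 + u) (S(u) = -3 + 1/(u + 6) = -3 + 1/(6 + u))
j(C) = 0 (j(C) = (½)*0 = 0)
t = -20/3 (t = ((-17 - 3*(-3))/(6 - 3))*1 - 4 = ((-17 + 9)/3)*1 - 4 = ((⅓)*(-8))*1 - 4 = -8/3*1 - 4 = -8/3 - 4 = -20/3 ≈ -6.6667)
U(M) = -20/3 + M (U(M) = (-20/3 + M) + 0 = -20/3 + M)
√(1*U(-22) + f(174)) = √(1*(-20/3 - 22) - 208) = √(1*(-86/3) - 208) = √(-86/3 - 208) = √(-710/3) = I*√2130/3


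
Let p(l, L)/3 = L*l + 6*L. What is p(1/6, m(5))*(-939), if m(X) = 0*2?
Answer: 0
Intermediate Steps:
m(X) = 0
p(l, L) = 18*L + 3*L*l (p(l, L) = 3*(L*l + 6*L) = 3*(6*L + L*l) = 18*L + 3*L*l)
p(1/6, m(5))*(-939) = (3*0*(6 + 1/6))*(-939) = (3*0*(6 + 1*(⅙)))*(-939) = (3*0*(6 + ⅙))*(-939) = (3*0*(37/6))*(-939) = 0*(-939) = 0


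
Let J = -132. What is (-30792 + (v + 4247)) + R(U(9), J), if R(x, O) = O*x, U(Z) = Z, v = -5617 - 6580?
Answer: -39930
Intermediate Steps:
v = -12197
(-30792 + (v + 4247)) + R(U(9), J) = (-30792 + (-12197 + 4247)) - 132*9 = (-30792 - 7950) - 1188 = -38742 - 1188 = -39930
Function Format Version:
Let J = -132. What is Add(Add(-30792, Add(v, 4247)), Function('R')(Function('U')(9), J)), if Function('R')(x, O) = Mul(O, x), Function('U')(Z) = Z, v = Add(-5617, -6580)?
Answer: -39930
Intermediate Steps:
v = -12197
Add(Add(-30792, Add(v, 4247)), Function('R')(Function('U')(9), J)) = Add(Add(-30792, Add(-12197, 4247)), Mul(-132, 9)) = Add(Add(-30792, -7950), -1188) = Add(-38742, -1188) = -39930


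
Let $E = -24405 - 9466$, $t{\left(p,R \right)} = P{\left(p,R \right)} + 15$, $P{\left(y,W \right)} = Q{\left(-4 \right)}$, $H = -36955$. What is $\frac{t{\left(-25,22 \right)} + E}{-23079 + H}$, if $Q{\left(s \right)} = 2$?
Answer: $\frac{16927}{30017} \approx 0.56391$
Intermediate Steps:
$P{\left(y,W \right)} = 2$
$t{\left(p,R \right)} = 17$ ($t{\left(p,R \right)} = 2 + 15 = 17$)
$E = -33871$ ($E = -24405 - 9466 = -33871$)
$\frac{t{\left(-25,22 \right)} + E}{-23079 + H} = \frac{17 - 33871}{-23079 - 36955} = - \frac{33854}{-60034} = \left(-33854\right) \left(- \frac{1}{60034}\right) = \frac{16927}{30017}$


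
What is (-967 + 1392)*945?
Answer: 401625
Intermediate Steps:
(-967 + 1392)*945 = 425*945 = 401625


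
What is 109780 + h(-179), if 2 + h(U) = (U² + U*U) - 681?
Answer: 173179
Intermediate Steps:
h(U) = -683 + 2*U² (h(U) = -2 + ((U² + U*U) - 681) = -2 + ((U² + U²) - 681) = -2 + (2*U² - 681) = -2 + (-681 + 2*U²) = -683 + 2*U²)
109780 + h(-179) = 109780 + (-683 + 2*(-179)²) = 109780 + (-683 + 2*32041) = 109780 + (-683 + 64082) = 109780 + 63399 = 173179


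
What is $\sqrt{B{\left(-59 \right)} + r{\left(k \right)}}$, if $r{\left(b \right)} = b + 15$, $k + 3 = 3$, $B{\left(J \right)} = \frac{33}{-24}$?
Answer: $\frac{\sqrt{218}}{4} \approx 3.6912$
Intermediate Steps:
$B{\left(J \right)} = - \frac{11}{8}$ ($B{\left(J \right)} = 33 \left(- \frac{1}{24}\right) = - \frac{11}{8}$)
$k = 0$ ($k = -3 + 3 = 0$)
$r{\left(b \right)} = 15 + b$
$\sqrt{B{\left(-59 \right)} + r{\left(k \right)}} = \sqrt{- \frac{11}{8} + \left(15 + 0\right)} = \sqrt{- \frac{11}{8} + 15} = \sqrt{\frac{109}{8}} = \frac{\sqrt{218}}{4}$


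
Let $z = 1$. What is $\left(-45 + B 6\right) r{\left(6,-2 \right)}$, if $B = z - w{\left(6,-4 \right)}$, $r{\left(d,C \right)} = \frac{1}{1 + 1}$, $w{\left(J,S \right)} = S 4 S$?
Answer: $- \frac{423}{2} \approx -211.5$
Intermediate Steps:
$w{\left(J,S \right)} = 4 S^{2}$ ($w{\left(J,S \right)} = 4 S S = 4 S^{2}$)
$r{\left(d,C \right)} = \frac{1}{2}$
$B = -63$ ($B = 1 - 4 \left(-4\right)^{2} = 1 - 4 \cdot 16 = 1 - 64 = -63$)
$\left(-45 + B 6\right) r{\left(6,-2 \right)} = \left(-45 - 378\right) \frac{1}{2} = \left(-423\right) \frac{1}{2} = - \frac{423}{2}$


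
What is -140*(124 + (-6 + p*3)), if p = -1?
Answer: -16100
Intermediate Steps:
-140*(124 + (-6 + p*3)) = -140*(124 + (-6 - 1*3)) = -140*(124 + (-6 - 3)) = -140*(124 - 9) = -140*115 = -16100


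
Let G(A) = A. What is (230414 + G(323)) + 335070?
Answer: 565807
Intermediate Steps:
(230414 + G(323)) + 335070 = (230414 + 323) + 335070 = 230737 + 335070 = 565807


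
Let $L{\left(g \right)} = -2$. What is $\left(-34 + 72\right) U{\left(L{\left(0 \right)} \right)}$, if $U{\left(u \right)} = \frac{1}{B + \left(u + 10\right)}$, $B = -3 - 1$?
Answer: $\frac{19}{2} \approx 9.5$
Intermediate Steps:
$B = -4$
$U{\left(u \right)} = \frac{1}{6 + u}$ ($U{\left(u \right)} = \frac{1}{-4 + \left(u + 10\right)} = \frac{1}{-4 + \left(10 + u\right)} = \frac{1}{6 + u}$)
$\left(-34 + 72\right) U{\left(L{\left(0 \right)} \right)} = \frac{-34 + 72}{6 - 2} = \frac{38}{4} = 38 \cdot \frac{1}{4} = \frac{19}{2}$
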